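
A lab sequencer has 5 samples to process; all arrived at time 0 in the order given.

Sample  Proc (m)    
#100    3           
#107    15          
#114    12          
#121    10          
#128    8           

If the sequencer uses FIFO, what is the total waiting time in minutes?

91

FIFO (arrival order): #100 #107 #114 #121 #128.
#100: waits 0, runs 0→3
#107: waits 3, runs 3→18
#114: waits 18, runs 18→30
#121: waits 30, runs 30→40
#128: waits 40, runs 40→48
Sum = 0+3+18+30+40 = 91.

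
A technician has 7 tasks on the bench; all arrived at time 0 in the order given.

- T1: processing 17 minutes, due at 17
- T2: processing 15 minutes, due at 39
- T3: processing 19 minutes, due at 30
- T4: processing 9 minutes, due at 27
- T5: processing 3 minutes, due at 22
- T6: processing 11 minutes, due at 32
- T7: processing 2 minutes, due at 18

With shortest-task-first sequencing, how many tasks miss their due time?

SPT (increasing processing time): T7 T5 T4 T6 T2 T1 T3.
T7: 0→2, due 18, tardiness 0
T5: 2→5, due 22, tardiness 0
T4: 5→14, due 27, tardiness 0
T6: 14→25, due 32, tardiness 0
T2: 25→40, due 39, tardiness 1
T1: 40→57, due 17, tardiness 40
T3: 57→76, due 30, tardiness 46
Late tasks: 3.

3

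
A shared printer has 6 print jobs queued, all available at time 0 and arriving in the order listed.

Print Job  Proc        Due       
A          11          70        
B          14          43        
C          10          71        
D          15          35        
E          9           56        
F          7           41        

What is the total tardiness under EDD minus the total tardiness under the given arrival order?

-43

EDD (increasing due date): D F B E A C.
D: 0→15, due 35, tardiness 0
F: 15→22, due 41, tardiness 0
B: 22→36, due 43, tardiness 0
E: 36→45, due 56, tardiness 0
A: 45→56, due 70, tardiness 0
C: 56→66, due 71, tardiness 0
Sum = 0+0+0+0+0+0 = 0.
FIFO (arrival order): A B C D E F.
A: 0→11, due 70, tardiness 0
B: 11→25, due 43, tardiness 0
C: 25→35, due 71, tardiness 0
D: 35→50, due 35, tardiness 15
E: 50→59, due 56, tardiness 3
F: 59→66, due 41, tardiness 25
Sum = 0+0+0+15+3+25 = 43.
Difference = 0 − 43 = -43.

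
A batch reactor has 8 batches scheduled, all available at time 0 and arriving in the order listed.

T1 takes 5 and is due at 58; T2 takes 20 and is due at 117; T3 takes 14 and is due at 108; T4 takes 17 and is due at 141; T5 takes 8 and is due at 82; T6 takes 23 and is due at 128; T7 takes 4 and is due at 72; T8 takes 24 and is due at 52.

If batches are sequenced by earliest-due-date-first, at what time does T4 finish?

EDD (increasing due date): T8 T1 T7 T5 T3 T2 T6 T4.
T8: 0→24
T1: 24→29
T7: 29→33
T5: 33→41
T3: 41→55
T2: 55→75
T6: 75→98
T4: 98→115

115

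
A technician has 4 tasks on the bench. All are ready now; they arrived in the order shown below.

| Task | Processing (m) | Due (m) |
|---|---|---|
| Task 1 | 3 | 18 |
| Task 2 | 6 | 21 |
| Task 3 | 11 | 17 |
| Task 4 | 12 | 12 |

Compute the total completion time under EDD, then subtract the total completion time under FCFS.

EDD (increasing due date): Task 4 Task 3 Task 1 Task 2.
Task 4: 0→12
Task 3: 12→23
Task 1: 23→26
Task 2: 26→32
Sum = 12+23+26+32 = 93.
FIFO (arrival order): Task 1 Task 2 Task 3 Task 4.
Task 1: 0→3
Task 2: 3→9
Task 3: 9→20
Task 4: 20→32
Sum = 3+9+20+32 = 64.
Difference = 93 − 64 = 29.

29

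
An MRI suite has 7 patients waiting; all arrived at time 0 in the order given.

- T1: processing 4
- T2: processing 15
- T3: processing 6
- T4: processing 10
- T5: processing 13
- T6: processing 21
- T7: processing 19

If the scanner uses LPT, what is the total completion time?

LPT (decreasing processing time): T6 T7 T2 T5 T4 T3 T1.
T6: 0→21
T7: 21→40
T2: 40→55
T5: 55→68
T4: 68→78
T3: 78→84
T1: 84→88
Sum = 21+40+55+68+78+84+88 = 434.

434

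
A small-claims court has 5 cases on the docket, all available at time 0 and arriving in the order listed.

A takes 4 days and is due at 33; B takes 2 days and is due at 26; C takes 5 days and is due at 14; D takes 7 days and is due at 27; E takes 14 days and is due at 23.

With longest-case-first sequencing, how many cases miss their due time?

LPT (decreasing processing time): E D C A B.
E: 0→14, due 23, tardiness 0
D: 14→21, due 27, tardiness 0
C: 21→26, due 14, tardiness 12
A: 26→30, due 33, tardiness 0
B: 30→32, due 26, tardiness 6
Late cases: 2.

2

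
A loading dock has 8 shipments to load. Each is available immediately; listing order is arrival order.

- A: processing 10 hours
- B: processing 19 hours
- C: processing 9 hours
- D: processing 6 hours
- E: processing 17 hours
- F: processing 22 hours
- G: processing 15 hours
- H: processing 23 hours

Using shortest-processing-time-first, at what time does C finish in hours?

15

SPT (increasing processing time): D C A G E B F H.
D: 0→6
C: 6→15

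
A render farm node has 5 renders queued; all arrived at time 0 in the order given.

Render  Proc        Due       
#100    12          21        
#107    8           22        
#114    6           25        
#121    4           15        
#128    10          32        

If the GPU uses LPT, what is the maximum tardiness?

LPT (decreasing processing time): #100 #128 #107 #114 #121.
#100: 0→12, due 21, tardiness 0
#128: 12→22, due 32, tardiness 0
#107: 22→30, due 22, tardiness 8
#114: 30→36, due 25, tardiness 11
#121: 36→40, due 15, tardiness 25
Maximum = 25.

25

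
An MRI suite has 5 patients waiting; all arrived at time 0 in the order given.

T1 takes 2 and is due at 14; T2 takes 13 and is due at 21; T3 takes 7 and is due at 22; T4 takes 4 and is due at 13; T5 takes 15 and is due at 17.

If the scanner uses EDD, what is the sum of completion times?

EDD (increasing due date): T4 T1 T5 T2 T3.
T4: 0→4
T1: 4→6
T5: 6→21
T2: 21→34
T3: 34→41
Sum = 4+6+21+34+41 = 106.

106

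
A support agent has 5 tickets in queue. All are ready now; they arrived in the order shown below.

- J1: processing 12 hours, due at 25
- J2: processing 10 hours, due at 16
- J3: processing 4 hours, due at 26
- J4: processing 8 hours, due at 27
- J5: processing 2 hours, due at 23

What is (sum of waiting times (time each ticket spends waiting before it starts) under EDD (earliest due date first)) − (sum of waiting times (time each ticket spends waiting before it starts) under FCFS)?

EDD (increasing due date): J2 J5 J1 J3 J4.
J2: waits 0, runs 0→10
J5: waits 10, runs 10→12
J1: waits 12, runs 12→24
J3: waits 24, runs 24→28
J4: waits 28, runs 28→36
Sum = 0+10+12+24+28 = 74.
FIFO (arrival order): J1 J2 J3 J4 J5.
J1: waits 0, runs 0→12
J2: waits 12, runs 12→22
J3: waits 22, runs 22→26
J4: waits 26, runs 26→34
J5: waits 34, runs 34→36
Sum = 0+12+22+26+34 = 94.
Difference = 74 − 94 = -20.

-20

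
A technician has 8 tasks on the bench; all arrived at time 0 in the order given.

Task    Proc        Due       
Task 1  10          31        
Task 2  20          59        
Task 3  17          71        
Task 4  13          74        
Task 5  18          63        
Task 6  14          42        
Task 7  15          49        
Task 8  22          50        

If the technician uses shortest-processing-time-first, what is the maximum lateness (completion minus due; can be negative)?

79

SPT (increasing processing time): Task 1 Task 4 Task 6 Task 7 Task 3 Task 5 Task 2 Task 8.
Task 1: 0→10, due 31, lateness -21
Task 4: 10→23, due 74, lateness -51
Task 6: 23→37, due 42, lateness -5
Task 7: 37→52, due 49, lateness 3
Task 3: 52→69, due 71, lateness -2
Task 5: 69→87, due 63, lateness 24
Task 2: 87→107, due 59, lateness 48
Task 8: 107→129, due 50, lateness 79
Maximum = 79.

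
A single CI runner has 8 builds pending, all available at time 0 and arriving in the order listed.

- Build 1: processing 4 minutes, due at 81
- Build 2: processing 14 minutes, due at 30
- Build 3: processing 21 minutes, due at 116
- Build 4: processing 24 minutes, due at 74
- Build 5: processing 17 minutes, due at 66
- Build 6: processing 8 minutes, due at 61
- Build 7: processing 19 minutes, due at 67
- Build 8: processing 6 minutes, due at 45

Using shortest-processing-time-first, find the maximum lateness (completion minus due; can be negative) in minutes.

SPT (increasing processing time): Build 1 Build 8 Build 6 Build 2 Build 5 Build 7 Build 3 Build 4.
Build 1: 0→4, due 81, lateness -77
Build 8: 4→10, due 45, lateness -35
Build 6: 10→18, due 61, lateness -43
Build 2: 18→32, due 30, lateness 2
Build 5: 32→49, due 66, lateness -17
Build 7: 49→68, due 67, lateness 1
Build 3: 68→89, due 116, lateness -27
Build 4: 89→113, due 74, lateness 39
Maximum = 39.

39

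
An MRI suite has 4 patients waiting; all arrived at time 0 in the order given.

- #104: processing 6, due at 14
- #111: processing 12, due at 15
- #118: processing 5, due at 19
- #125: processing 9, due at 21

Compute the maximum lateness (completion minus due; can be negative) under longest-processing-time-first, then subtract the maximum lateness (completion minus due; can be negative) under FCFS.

2

LPT (decreasing processing time): #111 #125 #104 #118.
#111: 0→12, due 15, lateness -3
#125: 12→21, due 21, lateness 0
#104: 21→27, due 14, lateness 13
#118: 27→32, due 19, lateness 13
Maximum = 13.
FIFO (arrival order): #104 #111 #118 #125.
#104: 0→6, due 14, lateness -8
#111: 6→18, due 15, lateness 3
#118: 18→23, due 19, lateness 4
#125: 23→32, due 21, lateness 11
Maximum = 11.
Difference = 13 − 11 = 2.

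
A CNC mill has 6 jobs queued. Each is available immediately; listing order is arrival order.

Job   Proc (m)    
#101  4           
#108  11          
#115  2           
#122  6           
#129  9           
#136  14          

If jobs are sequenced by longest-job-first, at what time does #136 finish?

LPT (decreasing processing time): #136 #108 #129 #122 #101 #115.
#136: 0→14

14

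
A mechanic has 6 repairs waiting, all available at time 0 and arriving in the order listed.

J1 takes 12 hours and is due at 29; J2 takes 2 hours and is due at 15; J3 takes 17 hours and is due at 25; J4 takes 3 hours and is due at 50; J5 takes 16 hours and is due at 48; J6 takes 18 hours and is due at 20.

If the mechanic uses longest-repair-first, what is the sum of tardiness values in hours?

LPT (decreasing processing time): J6 J3 J5 J1 J4 J2.
J6: 0→18, due 20, tardiness 0
J3: 18→35, due 25, tardiness 10
J5: 35→51, due 48, tardiness 3
J1: 51→63, due 29, tardiness 34
J4: 63→66, due 50, tardiness 16
J2: 66→68, due 15, tardiness 53
Sum = 0+10+3+34+16+53 = 116.

116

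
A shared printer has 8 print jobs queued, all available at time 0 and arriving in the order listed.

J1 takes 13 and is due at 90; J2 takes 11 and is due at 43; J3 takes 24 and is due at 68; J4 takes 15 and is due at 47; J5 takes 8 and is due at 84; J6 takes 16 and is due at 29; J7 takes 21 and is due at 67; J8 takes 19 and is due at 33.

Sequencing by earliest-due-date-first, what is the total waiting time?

460

EDD (increasing due date): J6 J8 J2 J4 J7 J3 J5 J1.
J6: waits 0, runs 0→16
J8: waits 16, runs 16→35
J2: waits 35, runs 35→46
J4: waits 46, runs 46→61
J7: waits 61, runs 61→82
J3: waits 82, runs 82→106
J5: waits 106, runs 106→114
J1: waits 114, runs 114→127
Sum = 0+16+35+46+61+82+106+114 = 460.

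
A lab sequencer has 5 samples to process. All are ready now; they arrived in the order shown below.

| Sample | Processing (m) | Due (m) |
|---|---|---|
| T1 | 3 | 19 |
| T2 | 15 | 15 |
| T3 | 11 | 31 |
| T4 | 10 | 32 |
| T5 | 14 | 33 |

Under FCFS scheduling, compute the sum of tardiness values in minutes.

FIFO (arrival order): T1 T2 T3 T4 T5.
T1: 0→3, due 19, tardiness 0
T2: 3→18, due 15, tardiness 3
T3: 18→29, due 31, tardiness 0
T4: 29→39, due 32, tardiness 7
T5: 39→53, due 33, tardiness 20
Sum = 0+3+0+7+20 = 30.

30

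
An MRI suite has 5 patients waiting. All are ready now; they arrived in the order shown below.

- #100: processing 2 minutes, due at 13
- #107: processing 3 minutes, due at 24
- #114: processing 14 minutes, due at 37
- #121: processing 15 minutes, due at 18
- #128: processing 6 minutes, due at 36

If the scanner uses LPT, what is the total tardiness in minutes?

41

LPT (decreasing processing time): #121 #114 #128 #107 #100.
#121: 0→15, due 18, tardiness 0
#114: 15→29, due 37, tardiness 0
#128: 29→35, due 36, tardiness 0
#107: 35→38, due 24, tardiness 14
#100: 38→40, due 13, tardiness 27
Sum = 0+0+0+14+27 = 41.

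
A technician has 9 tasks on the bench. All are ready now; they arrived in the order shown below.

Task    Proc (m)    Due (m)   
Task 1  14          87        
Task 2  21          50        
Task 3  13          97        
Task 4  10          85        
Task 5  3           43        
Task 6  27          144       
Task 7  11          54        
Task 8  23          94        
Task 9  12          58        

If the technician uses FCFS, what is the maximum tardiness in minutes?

76

FIFO (arrival order): Task 1 Task 2 Task 3 Task 4 Task 5 Task 6 Task 7 Task 8 Task 9.
Task 1: 0→14, due 87, tardiness 0
Task 2: 14→35, due 50, tardiness 0
Task 3: 35→48, due 97, tardiness 0
Task 4: 48→58, due 85, tardiness 0
Task 5: 58→61, due 43, tardiness 18
Task 6: 61→88, due 144, tardiness 0
Task 7: 88→99, due 54, tardiness 45
Task 8: 99→122, due 94, tardiness 28
Task 9: 122→134, due 58, tardiness 76
Maximum = 76.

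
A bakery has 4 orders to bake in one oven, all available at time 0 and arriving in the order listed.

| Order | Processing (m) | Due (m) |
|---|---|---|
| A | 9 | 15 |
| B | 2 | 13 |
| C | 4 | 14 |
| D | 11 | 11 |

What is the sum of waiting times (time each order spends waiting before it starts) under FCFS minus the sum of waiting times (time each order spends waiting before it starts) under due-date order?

FIFO (arrival order): A B C D.
A: waits 0, runs 0→9
B: waits 9, runs 9→11
C: waits 11, runs 11→15
D: waits 15, runs 15→26
Sum = 0+9+11+15 = 35.
EDD (increasing due date): D B C A.
D: waits 0, runs 0→11
B: waits 11, runs 11→13
C: waits 13, runs 13→17
A: waits 17, runs 17→26
Sum = 0+11+13+17 = 41.
Difference = 35 − 41 = -6.

-6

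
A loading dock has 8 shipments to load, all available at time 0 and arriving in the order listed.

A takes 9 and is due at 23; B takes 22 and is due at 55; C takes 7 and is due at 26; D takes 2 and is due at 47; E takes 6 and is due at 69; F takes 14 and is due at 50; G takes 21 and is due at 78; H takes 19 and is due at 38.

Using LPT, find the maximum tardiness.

66

LPT (decreasing processing time): B G H F A C E D.
B: 0→22, due 55, tardiness 0
G: 22→43, due 78, tardiness 0
H: 43→62, due 38, tardiness 24
F: 62→76, due 50, tardiness 26
A: 76→85, due 23, tardiness 62
C: 85→92, due 26, tardiness 66
E: 92→98, due 69, tardiness 29
D: 98→100, due 47, tardiness 53
Maximum = 66.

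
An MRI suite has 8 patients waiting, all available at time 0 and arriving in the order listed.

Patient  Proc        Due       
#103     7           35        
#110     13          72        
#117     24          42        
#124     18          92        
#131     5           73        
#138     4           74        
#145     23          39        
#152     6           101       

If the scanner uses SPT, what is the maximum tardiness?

SPT (increasing processing time): #138 #131 #152 #103 #110 #124 #145 #117.
#138: 0→4, due 74, tardiness 0
#131: 4→9, due 73, tardiness 0
#152: 9→15, due 101, tardiness 0
#103: 15→22, due 35, tardiness 0
#110: 22→35, due 72, tardiness 0
#124: 35→53, due 92, tardiness 0
#145: 53→76, due 39, tardiness 37
#117: 76→100, due 42, tardiness 58
Maximum = 58.

58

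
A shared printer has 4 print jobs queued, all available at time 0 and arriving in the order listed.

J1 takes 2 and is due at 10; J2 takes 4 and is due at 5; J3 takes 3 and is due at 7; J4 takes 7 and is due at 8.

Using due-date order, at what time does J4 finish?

14

EDD (increasing due date): J2 J3 J4 J1.
J2: 0→4
J3: 4→7
J4: 7→14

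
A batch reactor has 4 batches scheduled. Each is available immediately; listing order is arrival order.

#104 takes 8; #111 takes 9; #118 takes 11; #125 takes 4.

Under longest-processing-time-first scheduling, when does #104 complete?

28

LPT (decreasing processing time): #118 #111 #104 #125.
#118: 0→11
#111: 11→20
#104: 20→28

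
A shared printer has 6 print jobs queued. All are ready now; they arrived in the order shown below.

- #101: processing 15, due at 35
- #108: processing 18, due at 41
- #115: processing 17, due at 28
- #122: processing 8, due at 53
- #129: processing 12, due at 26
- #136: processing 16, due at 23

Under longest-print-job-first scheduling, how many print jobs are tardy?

5

LPT (decreasing processing time): #108 #115 #136 #101 #129 #122.
#108: 0→18, due 41, tardiness 0
#115: 18→35, due 28, tardiness 7
#136: 35→51, due 23, tardiness 28
#101: 51→66, due 35, tardiness 31
#129: 66→78, due 26, tardiness 52
#122: 78→86, due 53, tardiness 33
Late print jobs: 5.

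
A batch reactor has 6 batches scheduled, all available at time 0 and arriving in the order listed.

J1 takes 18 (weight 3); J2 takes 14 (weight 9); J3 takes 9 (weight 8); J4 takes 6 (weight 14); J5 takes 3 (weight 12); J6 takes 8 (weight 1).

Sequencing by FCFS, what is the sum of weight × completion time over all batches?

1986

FIFO (arrival order): J1 J2 J3 J4 J5 J6.
J1: finishes 18, weight 3, w·C = 54
J2: finishes 32, weight 9, w·C = 288
J3: finishes 41, weight 8, w·C = 328
J4: finishes 47, weight 14, w·C = 658
J5: finishes 50, weight 12, w·C = 600
J6: finishes 58, weight 1, w·C = 58
Sum = 54+288+328+658+600+58 = 1986.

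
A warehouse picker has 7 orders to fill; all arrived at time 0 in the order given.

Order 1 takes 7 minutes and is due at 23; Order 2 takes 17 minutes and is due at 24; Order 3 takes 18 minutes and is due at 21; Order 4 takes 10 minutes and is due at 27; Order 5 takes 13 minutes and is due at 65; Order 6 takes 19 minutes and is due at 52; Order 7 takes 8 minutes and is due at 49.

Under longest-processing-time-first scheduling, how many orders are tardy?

LPT (decreasing processing time): Order 6 Order 3 Order 2 Order 5 Order 4 Order 7 Order 1.
Order 6: 0→19, due 52, tardiness 0
Order 3: 19→37, due 21, tardiness 16
Order 2: 37→54, due 24, tardiness 30
Order 5: 54→67, due 65, tardiness 2
Order 4: 67→77, due 27, tardiness 50
Order 7: 77→85, due 49, tardiness 36
Order 1: 85→92, due 23, tardiness 69
Late orders: 6.

6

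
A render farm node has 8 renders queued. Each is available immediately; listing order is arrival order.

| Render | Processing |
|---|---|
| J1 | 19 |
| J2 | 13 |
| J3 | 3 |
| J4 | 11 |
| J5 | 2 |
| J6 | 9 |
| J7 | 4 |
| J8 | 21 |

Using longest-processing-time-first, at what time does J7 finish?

77

LPT (decreasing processing time): J8 J1 J2 J4 J6 J7 J3 J5.
J8: 0→21
J1: 21→40
J2: 40→53
J4: 53→64
J6: 64→73
J7: 73→77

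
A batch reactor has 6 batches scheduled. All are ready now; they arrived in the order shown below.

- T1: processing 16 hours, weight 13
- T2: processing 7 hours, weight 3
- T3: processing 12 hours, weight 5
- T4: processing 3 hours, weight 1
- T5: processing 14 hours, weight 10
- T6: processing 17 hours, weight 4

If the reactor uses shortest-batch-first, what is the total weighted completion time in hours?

SPT (increasing processing time): T4 T2 T3 T5 T1 T6.
T4: finishes 3, weight 1, w·C = 3
T2: finishes 10, weight 3, w·C = 30
T3: finishes 22, weight 5, w·C = 110
T5: finishes 36, weight 10, w·C = 360
T1: finishes 52, weight 13, w·C = 676
T6: finishes 69, weight 4, w·C = 276
Sum = 3+30+110+360+676+276 = 1455.

1455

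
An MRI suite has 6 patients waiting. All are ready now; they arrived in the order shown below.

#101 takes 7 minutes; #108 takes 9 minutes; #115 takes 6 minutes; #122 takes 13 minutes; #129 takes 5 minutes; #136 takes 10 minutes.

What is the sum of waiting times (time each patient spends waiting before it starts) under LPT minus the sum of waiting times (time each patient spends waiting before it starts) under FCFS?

32

LPT (decreasing processing time): #122 #136 #108 #101 #115 #129.
#122: waits 0, runs 0→13
#136: waits 13, runs 13→23
#108: waits 23, runs 23→32
#101: waits 32, runs 32→39
#115: waits 39, runs 39→45
#129: waits 45, runs 45→50
Sum = 0+13+23+32+39+45 = 152.
FIFO (arrival order): #101 #108 #115 #122 #129 #136.
#101: waits 0, runs 0→7
#108: waits 7, runs 7→16
#115: waits 16, runs 16→22
#122: waits 22, runs 22→35
#129: waits 35, runs 35→40
#136: waits 40, runs 40→50
Sum = 0+7+16+22+35+40 = 120.
Difference = 152 − 120 = 32.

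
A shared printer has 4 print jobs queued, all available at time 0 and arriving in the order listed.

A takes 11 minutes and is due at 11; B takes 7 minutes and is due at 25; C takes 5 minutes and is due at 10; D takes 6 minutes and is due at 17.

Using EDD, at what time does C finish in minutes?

EDD (increasing due date): C A D B.
C: 0→5

5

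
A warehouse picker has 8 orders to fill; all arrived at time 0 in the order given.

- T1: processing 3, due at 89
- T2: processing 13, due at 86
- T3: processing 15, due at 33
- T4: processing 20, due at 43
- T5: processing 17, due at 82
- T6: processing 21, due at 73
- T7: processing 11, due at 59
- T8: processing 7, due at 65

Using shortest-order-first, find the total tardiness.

SPT (increasing processing time): T1 T8 T7 T2 T3 T5 T4 T6.
T1: 0→3, due 89, tardiness 0
T8: 3→10, due 65, tardiness 0
T7: 10→21, due 59, tardiness 0
T2: 21→34, due 86, tardiness 0
T3: 34→49, due 33, tardiness 16
T5: 49→66, due 82, tardiness 0
T4: 66→86, due 43, tardiness 43
T6: 86→107, due 73, tardiness 34
Sum = 0+0+0+0+16+0+43+34 = 93.

93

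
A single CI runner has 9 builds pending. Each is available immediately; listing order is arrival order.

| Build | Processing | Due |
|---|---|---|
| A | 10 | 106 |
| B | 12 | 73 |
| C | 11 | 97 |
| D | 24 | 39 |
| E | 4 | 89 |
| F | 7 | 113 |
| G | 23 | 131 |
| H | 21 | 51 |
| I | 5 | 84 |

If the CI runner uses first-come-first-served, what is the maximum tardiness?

61

FIFO (arrival order): A B C D E F G H I.
A: 0→10, due 106, tardiness 0
B: 10→22, due 73, tardiness 0
C: 22→33, due 97, tardiness 0
D: 33→57, due 39, tardiness 18
E: 57→61, due 89, tardiness 0
F: 61→68, due 113, tardiness 0
G: 68→91, due 131, tardiness 0
H: 91→112, due 51, tardiness 61
I: 112→117, due 84, tardiness 33
Maximum = 61.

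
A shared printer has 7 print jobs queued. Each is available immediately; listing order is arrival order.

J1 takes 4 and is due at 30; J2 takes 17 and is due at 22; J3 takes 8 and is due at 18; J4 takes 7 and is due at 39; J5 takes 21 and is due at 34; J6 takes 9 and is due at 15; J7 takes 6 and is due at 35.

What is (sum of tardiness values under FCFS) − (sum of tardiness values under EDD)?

FIFO (arrival order): J1 J2 J3 J4 J5 J6 J7.
J1: 0→4, due 30, tardiness 0
J2: 4→21, due 22, tardiness 0
J3: 21→29, due 18, tardiness 11
J4: 29→36, due 39, tardiness 0
J5: 36→57, due 34, tardiness 23
J6: 57→66, due 15, tardiness 51
J7: 66→72, due 35, tardiness 37
Sum = 0+0+11+0+23+51+37 = 122.
EDD (increasing due date): J6 J3 J2 J1 J5 J7 J4.
J6: 0→9, due 15, tardiness 0
J3: 9→17, due 18, tardiness 0
J2: 17→34, due 22, tardiness 12
J1: 34→38, due 30, tardiness 8
J5: 38→59, due 34, tardiness 25
J7: 59→65, due 35, tardiness 30
J4: 65→72, due 39, tardiness 33
Sum = 0+0+12+8+25+30+33 = 108.
Difference = 122 − 108 = 14.

14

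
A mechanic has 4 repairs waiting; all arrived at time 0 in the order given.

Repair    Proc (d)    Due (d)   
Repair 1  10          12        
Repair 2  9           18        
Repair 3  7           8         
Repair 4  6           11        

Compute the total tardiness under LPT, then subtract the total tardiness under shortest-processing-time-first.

11

LPT (decreasing processing time): Repair 1 Repair 2 Repair 3 Repair 4.
Repair 1: 0→10, due 12, tardiness 0
Repair 2: 10→19, due 18, tardiness 1
Repair 3: 19→26, due 8, tardiness 18
Repair 4: 26→32, due 11, tardiness 21
Sum = 0+1+18+21 = 40.
SPT (increasing processing time): Repair 4 Repair 3 Repair 2 Repair 1.
Repair 4: 0→6, due 11, tardiness 0
Repair 3: 6→13, due 8, tardiness 5
Repair 2: 13→22, due 18, tardiness 4
Repair 1: 22→32, due 12, tardiness 20
Sum = 0+5+4+20 = 29.
Difference = 40 − 29 = 11.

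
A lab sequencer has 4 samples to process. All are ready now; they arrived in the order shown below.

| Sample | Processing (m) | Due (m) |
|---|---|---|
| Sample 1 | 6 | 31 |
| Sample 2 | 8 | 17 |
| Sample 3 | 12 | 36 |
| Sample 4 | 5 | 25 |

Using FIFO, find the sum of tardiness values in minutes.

FIFO (arrival order): Sample 1 Sample 2 Sample 3 Sample 4.
Sample 1: 0→6, due 31, tardiness 0
Sample 2: 6→14, due 17, tardiness 0
Sample 3: 14→26, due 36, tardiness 0
Sample 4: 26→31, due 25, tardiness 6
Sum = 0+0+0+6 = 6.

6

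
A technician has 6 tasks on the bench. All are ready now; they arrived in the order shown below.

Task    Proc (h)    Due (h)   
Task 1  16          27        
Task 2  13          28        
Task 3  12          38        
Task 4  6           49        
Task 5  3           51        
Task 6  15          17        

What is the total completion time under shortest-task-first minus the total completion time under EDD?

SPT (increasing processing time): Task 5 Task 4 Task 3 Task 2 Task 6 Task 1.
Task 5: 0→3
Task 4: 3→9
Task 3: 9→21
Task 2: 21→34
Task 6: 34→49
Task 1: 49→65
Sum = 3+9+21+34+49+65 = 181.
EDD (increasing due date): Task 6 Task 1 Task 2 Task 3 Task 4 Task 5.
Task 6: 0→15
Task 1: 15→31
Task 2: 31→44
Task 3: 44→56
Task 4: 56→62
Task 5: 62→65
Sum = 15+31+44+56+62+65 = 273.
Difference = 181 − 273 = -92.

-92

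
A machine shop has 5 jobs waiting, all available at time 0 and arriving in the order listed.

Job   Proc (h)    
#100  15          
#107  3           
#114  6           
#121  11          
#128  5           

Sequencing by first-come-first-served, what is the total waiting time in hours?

92

FIFO (arrival order): #100 #107 #114 #121 #128.
#100: waits 0, runs 0→15
#107: waits 15, runs 15→18
#114: waits 18, runs 18→24
#121: waits 24, runs 24→35
#128: waits 35, runs 35→40
Sum = 0+15+18+24+35 = 92.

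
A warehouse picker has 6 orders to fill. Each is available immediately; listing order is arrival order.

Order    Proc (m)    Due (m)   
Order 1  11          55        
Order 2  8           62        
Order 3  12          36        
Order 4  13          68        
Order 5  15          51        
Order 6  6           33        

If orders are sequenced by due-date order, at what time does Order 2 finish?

52

EDD (increasing due date): Order 6 Order 3 Order 5 Order 1 Order 2 Order 4.
Order 6: 0→6
Order 3: 6→18
Order 5: 18→33
Order 1: 33→44
Order 2: 44→52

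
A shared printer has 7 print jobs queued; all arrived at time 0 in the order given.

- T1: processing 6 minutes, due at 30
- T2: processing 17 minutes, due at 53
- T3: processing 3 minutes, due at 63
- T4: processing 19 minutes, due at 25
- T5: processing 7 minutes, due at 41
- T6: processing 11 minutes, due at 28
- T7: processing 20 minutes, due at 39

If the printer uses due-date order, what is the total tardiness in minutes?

94

EDD (increasing due date): T4 T6 T1 T7 T5 T2 T3.
T4: 0→19, due 25, tardiness 0
T6: 19→30, due 28, tardiness 2
T1: 30→36, due 30, tardiness 6
T7: 36→56, due 39, tardiness 17
T5: 56→63, due 41, tardiness 22
T2: 63→80, due 53, tardiness 27
T3: 80→83, due 63, tardiness 20
Sum = 0+2+6+17+22+27+20 = 94.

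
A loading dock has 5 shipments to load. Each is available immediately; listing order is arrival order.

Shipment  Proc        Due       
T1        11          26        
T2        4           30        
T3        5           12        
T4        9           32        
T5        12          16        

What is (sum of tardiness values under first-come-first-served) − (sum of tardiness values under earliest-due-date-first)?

FIFO (arrival order): T1 T2 T3 T4 T5.
T1: 0→11, due 26, tardiness 0
T2: 11→15, due 30, tardiness 0
T3: 15→20, due 12, tardiness 8
T4: 20→29, due 32, tardiness 0
T5: 29→41, due 16, tardiness 25
Sum = 0+0+8+0+25 = 33.
EDD (increasing due date): T3 T5 T1 T2 T4.
T3: 0→5, due 12, tardiness 0
T5: 5→17, due 16, tardiness 1
T1: 17→28, due 26, tardiness 2
T2: 28→32, due 30, tardiness 2
T4: 32→41, due 32, tardiness 9
Sum = 0+1+2+2+9 = 14.
Difference = 33 − 14 = 19.

19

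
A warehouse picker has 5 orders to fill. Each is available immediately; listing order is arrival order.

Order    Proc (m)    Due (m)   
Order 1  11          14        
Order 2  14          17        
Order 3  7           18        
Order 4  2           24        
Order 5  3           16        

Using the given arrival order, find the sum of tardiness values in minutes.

53

FIFO (arrival order): Order 1 Order 2 Order 3 Order 4 Order 5.
Order 1: 0→11, due 14, tardiness 0
Order 2: 11→25, due 17, tardiness 8
Order 3: 25→32, due 18, tardiness 14
Order 4: 32→34, due 24, tardiness 10
Order 5: 34→37, due 16, tardiness 21
Sum = 0+8+14+10+21 = 53.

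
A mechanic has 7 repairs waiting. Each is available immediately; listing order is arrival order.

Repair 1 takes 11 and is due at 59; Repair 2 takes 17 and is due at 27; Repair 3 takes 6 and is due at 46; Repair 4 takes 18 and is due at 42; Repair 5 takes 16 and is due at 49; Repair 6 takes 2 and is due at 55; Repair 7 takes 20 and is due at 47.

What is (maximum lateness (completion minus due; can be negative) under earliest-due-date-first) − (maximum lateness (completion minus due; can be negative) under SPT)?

EDD (increasing due date): Repair 2 Repair 4 Repair 3 Repair 7 Repair 5 Repair 6 Repair 1.
Repair 2: 0→17, due 27, lateness -10
Repair 4: 17→35, due 42, lateness -7
Repair 3: 35→41, due 46, lateness -5
Repair 7: 41→61, due 47, lateness 14
Repair 5: 61→77, due 49, lateness 28
Repair 6: 77→79, due 55, lateness 24
Repair 1: 79→90, due 59, lateness 31
Maximum = 31.
SPT (increasing processing time): Repair 6 Repair 3 Repair 1 Repair 5 Repair 2 Repair 4 Repair 7.
Repair 6: 0→2, due 55, lateness -53
Repair 3: 2→8, due 46, lateness -38
Repair 1: 8→19, due 59, lateness -40
Repair 5: 19→35, due 49, lateness -14
Repair 2: 35→52, due 27, lateness 25
Repair 4: 52→70, due 42, lateness 28
Repair 7: 70→90, due 47, lateness 43
Maximum = 43.
Difference = 31 − 43 = -12.

-12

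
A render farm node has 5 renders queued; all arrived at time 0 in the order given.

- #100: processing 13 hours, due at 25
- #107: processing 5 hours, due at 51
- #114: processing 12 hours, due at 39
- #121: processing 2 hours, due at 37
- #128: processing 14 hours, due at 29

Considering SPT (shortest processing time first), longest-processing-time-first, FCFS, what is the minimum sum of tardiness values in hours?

11

SPT (increasing processing time): #121 #107 #114 #100 #128.
#121: 0→2, due 37, tardiness 0
#107: 2→7, due 51, tardiness 0
#114: 7→19, due 39, tardiness 0
#100: 19→32, due 25, tardiness 7
#128: 32→46, due 29, tardiness 17
Sum = 0+0+0+7+17 = 24.
LPT (decreasing processing time): #128 #100 #114 #107 #121.
#128: 0→14, due 29, tardiness 0
#100: 14→27, due 25, tardiness 2
#114: 27→39, due 39, tardiness 0
#107: 39→44, due 51, tardiness 0
#121: 44→46, due 37, tardiness 9
Sum = 0+2+0+0+9 = 11.
FIFO (arrival order): #100 #107 #114 #121 #128.
#100: 0→13, due 25, tardiness 0
#107: 13→18, due 51, tardiness 0
#114: 18→30, due 39, tardiness 0
#121: 30→32, due 37, tardiness 0
#128: 32→46, due 29, tardiness 17
Sum = 0+0+0+0+17 = 17.
SPT 24, LPT 11, FIFO 17 → minimum 11.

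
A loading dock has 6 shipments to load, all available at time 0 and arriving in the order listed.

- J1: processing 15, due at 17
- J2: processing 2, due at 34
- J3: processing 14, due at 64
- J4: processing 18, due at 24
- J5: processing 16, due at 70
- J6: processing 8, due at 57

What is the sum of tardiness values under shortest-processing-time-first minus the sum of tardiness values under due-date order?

58

SPT (increasing processing time): J2 J6 J3 J1 J5 J4.
J2: 0→2, due 34, tardiness 0
J6: 2→10, due 57, tardiness 0
J3: 10→24, due 64, tardiness 0
J1: 24→39, due 17, tardiness 22
J5: 39→55, due 70, tardiness 0
J4: 55→73, due 24, tardiness 49
Sum = 0+0+0+22+0+49 = 71.
EDD (increasing due date): J1 J4 J2 J6 J3 J5.
J1: 0→15, due 17, tardiness 0
J4: 15→33, due 24, tardiness 9
J2: 33→35, due 34, tardiness 1
J6: 35→43, due 57, tardiness 0
J3: 43→57, due 64, tardiness 0
J5: 57→73, due 70, tardiness 3
Sum = 0+9+1+0+0+3 = 13.
Difference = 71 − 13 = 58.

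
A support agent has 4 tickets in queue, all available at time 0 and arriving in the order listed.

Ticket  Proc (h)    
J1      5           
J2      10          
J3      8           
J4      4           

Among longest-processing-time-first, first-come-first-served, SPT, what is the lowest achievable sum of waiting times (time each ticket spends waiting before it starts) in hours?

30

LPT (decreasing processing time): J2 J3 J1 J4.
J2: waits 0, runs 0→10
J3: waits 10, runs 10→18
J1: waits 18, runs 18→23
J4: waits 23, runs 23→27
Sum = 0+10+18+23 = 51.
FIFO (arrival order): J1 J2 J3 J4.
J1: waits 0, runs 0→5
J2: waits 5, runs 5→15
J3: waits 15, runs 15→23
J4: waits 23, runs 23→27
Sum = 0+5+15+23 = 43.
SPT (increasing processing time): J4 J1 J3 J2.
J4: waits 0, runs 0→4
J1: waits 4, runs 4→9
J3: waits 9, runs 9→17
J2: waits 17, runs 17→27
Sum = 0+4+9+17 = 30.
LPT 51, FIFO 43, SPT 30 → minimum 30.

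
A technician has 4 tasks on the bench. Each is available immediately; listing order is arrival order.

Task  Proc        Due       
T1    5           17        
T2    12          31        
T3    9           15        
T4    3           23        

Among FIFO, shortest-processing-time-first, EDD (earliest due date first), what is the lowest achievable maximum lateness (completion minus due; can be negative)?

FIFO (arrival order): T1 T2 T3 T4.
T1: 0→5, due 17, lateness -12
T2: 5→17, due 31, lateness -14
T3: 17→26, due 15, lateness 11
T4: 26→29, due 23, lateness 6
Maximum = 11.
SPT (increasing processing time): T4 T1 T3 T2.
T4: 0→3, due 23, lateness -20
T1: 3→8, due 17, lateness -9
T3: 8→17, due 15, lateness 2
T2: 17→29, due 31, lateness -2
Maximum = 2.
EDD (increasing due date): T3 T1 T4 T2.
T3: 0→9, due 15, lateness -6
T1: 9→14, due 17, lateness -3
T4: 14→17, due 23, lateness -6
T2: 17→29, due 31, lateness -2
Maximum = -2.
FIFO 11, SPT 2, EDD -2 → minimum -2.

-2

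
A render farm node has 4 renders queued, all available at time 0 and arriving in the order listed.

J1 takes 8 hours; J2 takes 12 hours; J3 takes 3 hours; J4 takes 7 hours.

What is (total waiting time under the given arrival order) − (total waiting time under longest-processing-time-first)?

-8

FIFO (arrival order): J1 J2 J3 J4.
J1: waits 0, runs 0→8
J2: waits 8, runs 8→20
J3: waits 20, runs 20→23
J4: waits 23, runs 23→30
Sum = 0+8+20+23 = 51.
LPT (decreasing processing time): J2 J1 J4 J3.
J2: waits 0, runs 0→12
J1: waits 12, runs 12→20
J4: waits 20, runs 20→27
J3: waits 27, runs 27→30
Sum = 0+12+20+27 = 59.
Difference = 51 − 59 = -8.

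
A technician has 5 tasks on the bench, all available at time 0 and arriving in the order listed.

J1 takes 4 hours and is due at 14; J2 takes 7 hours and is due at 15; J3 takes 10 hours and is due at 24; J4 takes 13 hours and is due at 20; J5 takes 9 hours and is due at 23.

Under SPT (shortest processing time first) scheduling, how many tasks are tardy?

SPT (increasing processing time): J1 J2 J5 J3 J4.
J1: 0→4, due 14, tardiness 0
J2: 4→11, due 15, tardiness 0
J5: 11→20, due 23, tardiness 0
J3: 20→30, due 24, tardiness 6
J4: 30→43, due 20, tardiness 23
Late tasks: 2.

2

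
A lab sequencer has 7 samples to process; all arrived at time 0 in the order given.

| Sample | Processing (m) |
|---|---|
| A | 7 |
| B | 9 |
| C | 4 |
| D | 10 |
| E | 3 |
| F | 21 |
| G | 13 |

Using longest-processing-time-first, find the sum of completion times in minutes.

343

LPT (decreasing processing time): F G D B A C E.
F: 0→21
G: 21→34
D: 34→44
B: 44→53
A: 53→60
C: 60→64
E: 64→67
Sum = 21+34+44+53+60+64+67 = 343.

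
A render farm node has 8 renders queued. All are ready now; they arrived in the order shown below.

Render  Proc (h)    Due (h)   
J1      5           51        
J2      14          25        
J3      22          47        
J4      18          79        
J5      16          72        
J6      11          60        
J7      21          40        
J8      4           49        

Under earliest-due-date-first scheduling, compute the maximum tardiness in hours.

32

EDD (increasing due date): J2 J7 J3 J8 J1 J6 J5 J4.
J2: 0→14, due 25, tardiness 0
J7: 14→35, due 40, tardiness 0
J3: 35→57, due 47, tardiness 10
J8: 57→61, due 49, tardiness 12
J1: 61→66, due 51, tardiness 15
J6: 66→77, due 60, tardiness 17
J5: 77→93, due 72, tardiness 21
J4: 93→111, due 79, tardiness 32
Maximum = 32.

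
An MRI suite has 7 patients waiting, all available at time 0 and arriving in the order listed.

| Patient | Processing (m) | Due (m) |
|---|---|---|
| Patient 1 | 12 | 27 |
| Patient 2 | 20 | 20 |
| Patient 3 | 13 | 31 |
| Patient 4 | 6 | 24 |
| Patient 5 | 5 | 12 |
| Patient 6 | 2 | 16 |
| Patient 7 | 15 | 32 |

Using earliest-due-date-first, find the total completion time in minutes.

EDD (increasing due date): Patient 5 Patient 6 Patient 2 Patient 4 Patient 1 Patient 3 Patient 7.
Patient 5: 0→5
Patient 6: 5→7
Patient 2: 7→27
Patient 4: 27→33
Patient 1: 33→45
Patient 3: 45→58
Patient 7: 58→73
Sum = 5+7+27+33+45+58+73 = 248.

248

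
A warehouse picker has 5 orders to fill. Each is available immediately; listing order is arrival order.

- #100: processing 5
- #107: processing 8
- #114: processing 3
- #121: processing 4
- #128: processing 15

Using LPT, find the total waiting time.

LPT (decreasing processing time): #128 #107 #100 #121 #114.
#128: waits 0, runs 0→15
#107: waits 15, runs 15→23
#100: waits 23, runs 23→28
#121: waits 28, runs 28→32
#114: waits 32, runs 32→35
Sum = 0+15+23+28+32 = 98.

98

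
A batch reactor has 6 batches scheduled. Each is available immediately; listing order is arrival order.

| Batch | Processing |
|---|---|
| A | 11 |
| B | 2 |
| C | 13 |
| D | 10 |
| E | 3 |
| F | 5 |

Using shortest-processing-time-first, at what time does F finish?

SPT (increasing processing time): B E F D A C.
B: 0→2
E: 2→5
F: 5→10

10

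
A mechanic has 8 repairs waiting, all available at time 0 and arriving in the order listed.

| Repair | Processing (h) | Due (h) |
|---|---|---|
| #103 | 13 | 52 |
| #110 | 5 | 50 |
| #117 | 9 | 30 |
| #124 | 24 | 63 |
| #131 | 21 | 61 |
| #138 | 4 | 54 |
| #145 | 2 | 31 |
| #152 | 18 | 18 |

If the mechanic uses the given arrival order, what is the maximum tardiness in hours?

78

FIFO (arrival order): #103 #110 #117 #124 #131 #138 #145 #152.
#103: 0→13, due 52, tardiness 0
#110: 13→18, due 50, tardiness 0
#117: 18→27, due 30, tardiness 0
#124: 27→51, due 63, tardiness 0
#131: 51→72, due 61, tardiness 11
#138: 72→76, due 54, tardiness 22
#145: 76→78, due 31, tardiness 47
#152: 78→96, due 18, tardiness 78
Maximum = 78.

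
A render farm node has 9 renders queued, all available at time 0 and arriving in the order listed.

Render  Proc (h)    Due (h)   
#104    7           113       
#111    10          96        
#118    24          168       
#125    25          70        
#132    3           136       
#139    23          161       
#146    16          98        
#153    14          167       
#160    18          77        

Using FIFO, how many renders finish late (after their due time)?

2

FIFO (arrival order): #104 #111 #118 #125 #132 #139 #146 #153 #160.
#104: 0→7, due 113, tardiness 0
#111: 7→17, due 96, tardiness 0
#118: 17→41, due 168, tardiness 0
#125: 41→66, due 70, tardiness 0
#132: 66→69, due 136, tardiness 0
#139: 69→92, due 161, tardiness 0
#146: 92→108, due 98, tardiness 10
#153: 108→122, due 167, tardiness 0
#160: 122→140, due 77, tardiness 63
Late renders: 2.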